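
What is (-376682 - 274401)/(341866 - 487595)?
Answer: 651083/145729 ≈ 4.4678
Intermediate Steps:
(-376682 - 274401)/(341866 - 487595) = -651083/(-145729) = -651083*(-1/145729) = 651083/145729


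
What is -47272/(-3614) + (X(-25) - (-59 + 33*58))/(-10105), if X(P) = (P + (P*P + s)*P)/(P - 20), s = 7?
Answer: 144934982/10955841 ≈ 13.229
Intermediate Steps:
X(P) = (P + P*(7 + P**2))/(-20 + P) (X(P) = (P + (P*P + 7)*P)/(P - 20) = (P + (P**2 + 7)*P)/(-20 + P) = (P + (7 + P**2)*P)/(-20 + P) = (P + P*(7 + P**2))/(-20 + P))
-47272/(-3614) + (X(-25) - (-59 + 33*58))/(-10105) = -47272/(-3614) + (-25*(8 + (-25)**2)/(-20 - 25) - (-59 + 33*58))/(-10105) = -47272*(-1/3614) + (-25*(8 + 625)/(-45) - (-59 + 1914))*(-1/10105) = 23636/1807 + (-25*(-1/45)*633 - 1*1855)*(-1/10105) = 23636/1807 + (1055/3 - 1855)*(-1/10105) = 23636/1807 - 4510/3*(-1/10105) = 23636/1807 + 902/6063 = 144934982/10955841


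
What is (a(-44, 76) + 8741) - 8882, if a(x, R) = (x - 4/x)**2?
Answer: 216228/121 ≈ 1787.0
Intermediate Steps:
(a(-44, 76) + 8741) - 8882 = ((-4 + (-44)**2)**2/(-44)**2 + 8741) - 8882 = ((-4 + 1936)**2/1936 + 8741) - 8882 = ((1/1936)*1932**2 + 8741) - 8882 = ((1/1936)*3732624 + 8741) - 8882 = (233289/121 + 8741) - 8882 = 1290950/121 - 8882 = 216228/121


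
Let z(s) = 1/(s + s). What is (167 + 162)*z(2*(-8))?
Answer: -329/32 ≈ -10.281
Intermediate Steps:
z(s) = 1/(2*s)
(167 + 162)*z(2*(-8)) = (167 + 162)*(1/(2*((2*(-8))))) = 329*((½)/(-16)) = 329*((½)*(-1/16)) = 329*(-1/32) = -329/32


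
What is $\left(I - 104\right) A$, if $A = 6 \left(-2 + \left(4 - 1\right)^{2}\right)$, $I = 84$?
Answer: $-840$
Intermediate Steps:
$A = 42$ ($A = 6 \left(-2 + 3^{2}\right) = 6 \left(-2 + 9\right) = 6 \cdot 7 = 42$)
$\left(I - 104\right) A = \left(84 - 104\right) 42 = \left(-20\right) 42 = -840$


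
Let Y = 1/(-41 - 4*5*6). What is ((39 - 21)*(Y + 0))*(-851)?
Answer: 666/7 ≈ 95.143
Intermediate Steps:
Y = -1/161 (Y = 1/(-41 - 20*6) = 1/(-41 - 120) = 1/(-161) = -1/161 ≈ -0.0062112)
((39 - 21)*(Y + 0))*(-851) = ((39 - 21)*(-1/161 + 0))*(-851) = (18*(-1/161))*(-851) = -18/161*(-851) = 666/7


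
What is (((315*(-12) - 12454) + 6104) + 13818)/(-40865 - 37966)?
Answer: -8/171 ≈ -0.046784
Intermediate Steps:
(((315*(-12) - 12454) + 6104) + 13818)/(-40865 - 37966) = (((-3780 - 12454) + 6104) + 13818)/(-78831) = ((-16234 + 6104) + 13818)*(-1/78831) = (-10130 + 13818)*(-1/78831) = 3688*(-1/78831) = -8/171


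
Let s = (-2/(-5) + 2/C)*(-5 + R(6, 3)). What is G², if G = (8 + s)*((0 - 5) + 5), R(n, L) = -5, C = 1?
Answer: 0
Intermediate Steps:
s = -24 (s = (-2/(-5) + 2/1)*(-5 - 5) = (-2*(-⅕) + 2*1)*(-10) = (⅖ + 2)*(-10) = (12/5)*(-10) = -24)
G = 0 (G = (8 - 24)*((0 - 5) + 5) = -16*(-5 + 5) = -16*0 = 0)
G² = 0² = 0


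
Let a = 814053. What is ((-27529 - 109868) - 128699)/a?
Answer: -266096/814053 ≈ -0.32688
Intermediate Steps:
((-27529 - 109868) - 128699)/a = ((-27529 - 109868) - 128699)/814053 = (-137397 - 128699)*(1/814053) = -266096*1/814053 = -266096/814053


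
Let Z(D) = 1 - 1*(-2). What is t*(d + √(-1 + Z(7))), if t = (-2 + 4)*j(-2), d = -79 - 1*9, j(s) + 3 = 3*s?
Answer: 1584 - 18*√2 ≈ 1558.5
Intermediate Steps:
j(s) = -3 + 3*s
d = -88 (d = -79 - 9 = -88)
Z(D) = 3 (Z(D) = 1 + 2 = 3)
t = -18 (t = (-2 + 4)*(-3 + 3*(-2)) = 2*(-3 - 6) = 2*(-9) = -18)
t*(d + √(-1 + Z(7))) = -18*(-88 + √(-1 + 3)) = -18*(-88 + √2) = 1584 - 18*√2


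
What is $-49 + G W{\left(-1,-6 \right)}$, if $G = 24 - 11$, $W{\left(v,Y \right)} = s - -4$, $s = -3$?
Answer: $-36$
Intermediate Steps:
$W{\left(v,Y \right)} = 1$ ($W{\left(v,Y \right)} = -3 - -4 = -3 + 4 = 1$)
$G = 13$ ($G = 24 - 11 = 13$)
$-49 + G W{\left(-1,-6 \right)} = -49 + 13 \cdot 1 = -49 + 13 = -36$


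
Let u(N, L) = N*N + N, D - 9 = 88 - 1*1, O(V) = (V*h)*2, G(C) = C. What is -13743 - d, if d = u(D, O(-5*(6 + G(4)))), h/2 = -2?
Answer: -23055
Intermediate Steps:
h = -4 (h = 2*(-2) = -4)
O(V) = -8*V (O(V) = (V*(-4))*2 = -4*V*2 = -8*V)
D = 96 (D = 9 + (88 - 1*1) = 9 + (88 - 1) = 9 + 87 = 96)
u(N, L) = N + N² (u(N, L) = N² + N = N + N²)
d = 9312 (d = 96*(1 + 96) = 96*97 = 9312)
-13743 - d = -13743 - 1*9312 = -13743 - 9312 = -23055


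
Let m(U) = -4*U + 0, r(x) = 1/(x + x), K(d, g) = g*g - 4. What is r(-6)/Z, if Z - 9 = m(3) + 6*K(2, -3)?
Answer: -1/324 ≈ -0.0030864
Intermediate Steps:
K(d, g) = -4 + g² (K(d, g) = g² - 4 = -4 + g²)
r(x) = 1/(2*x)
m(U) = -4*U
Z = 27 (Z = 9 + (-4*3 + 6*(-4 + (-3)²)) = 9 + (-12 + 6*(-4 + 9)) = 9 + (-12 + 6*5) = 9 + (-12 + 30) = 9 + 18 = 27)
r(-6)/Z = ((½)/(-6))/27 = ((½)*(-⅙))*(1/27) = -1/12*1/27 = -1/324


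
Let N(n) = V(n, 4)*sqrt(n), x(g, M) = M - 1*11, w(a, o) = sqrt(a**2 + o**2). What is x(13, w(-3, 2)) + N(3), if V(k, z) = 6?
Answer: -11 + sqrt(13) + 6*sqrt(3) ≈ 2.9979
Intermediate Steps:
x(g, M) = -11 + M (x(g, M) = M - 11 = -11 + M)
N(n) = 6*sqrt(n)
x(13, w(-3, 2)) + N(3) = (-11 + sqrt((-3)**2 + 2**2)) + 6*sqrt(3) = (-11 + sqrt(9 + 4)) + 6*sqrt(3) = (-11 + sqrt(13)) + 6*sqrt(3) = -11 + sqrt(13) + 6*sqrt(3)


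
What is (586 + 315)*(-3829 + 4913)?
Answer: 976684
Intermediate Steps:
(586 + 315)*(-3829 + 4913) = 901*1084 = 976684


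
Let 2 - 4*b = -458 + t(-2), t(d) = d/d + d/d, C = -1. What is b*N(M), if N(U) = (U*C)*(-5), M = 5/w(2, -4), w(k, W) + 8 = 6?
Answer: -5725/4 ≈ -1431.3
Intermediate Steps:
w(k, W) = -2 (w(k, W) = -8 + 6 = -2)
M = -5/2 (M = 5/(-2) = 5*(-1/2) = -5/2 ≈ -2.5000)
t(d) = 2 (t(d) = 1 + 1 = 2)
N(U) = 5*U (N(U) = (U*(-1))*(-5) = -U*(-5) = 5*U)
b = 229/2 (b = 1/2 - (-458 + 2)/4 = 1/2 - 1/4*(-456) = 1/2 + 114 = 229/2 ≈ 114.50)
b*N(M) = 229*(5*(-5/2))/2 = (229/2)*(-25/2) = -5725/4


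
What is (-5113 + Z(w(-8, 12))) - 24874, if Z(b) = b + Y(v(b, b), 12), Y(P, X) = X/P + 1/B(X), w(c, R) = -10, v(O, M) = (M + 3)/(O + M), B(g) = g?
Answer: -2516861/84 ≈ -29963.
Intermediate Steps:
v(O, M) = (3 + M)/(M + O)
Y(P, X) = 1/X + X/P (Y(P, X) = X/P + 1/X = 1/X + X/P)
Z(b) = 1/12 + b + 24*b/(3 + b) (Z(b) = b + (1/12 + 12/(((3 + b)/(b + b)))) = b + (1/12 + 12/(((3 + b)/((2*b))))) = b + (1/12 + 12/(((1/(2*b))*(3 + b)))) = b + (1/12 + 12/(((3 + b)/(2*b)))) = b + (1/12 + 12*(2*b/(3 + b))) = b + (1/12 + 24*b/(3 + b)) = 1/12 + b + 24*b/(3 + b))
(-5113 + Z(w(-8, 12))) - 24874 = (-5113 + (3 + 12*(-10)² + 325*(-10))/(12*(3 - 10))) - 24874 = (-5113 + (1/12)*(3 + 12*100 - 3250)/(-7)) - 24874 = (-5113 + (1/12)*(-⅐)*(3 + 1200 - 3250)) - 24874 = (-5113 + (1/12)*(-⅐)*(-2047)) - 24874 = (-5113 + 2047/84) - 24874 = -427445/84 - 24874 = -2516861/84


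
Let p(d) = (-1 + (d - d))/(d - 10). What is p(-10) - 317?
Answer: -6339/20 ≈ -316.95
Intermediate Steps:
p(d) = -1/(-10 + d) (p(d) = (-1 + 0)/(-10 + d) = -1/(-10 + d))
p(-10) - 317 = -1/(-10 - 10) - 317 = -1/(-20) - 317 = -1*(-1/20) - 317 = 1/20 - 317 = -6339/20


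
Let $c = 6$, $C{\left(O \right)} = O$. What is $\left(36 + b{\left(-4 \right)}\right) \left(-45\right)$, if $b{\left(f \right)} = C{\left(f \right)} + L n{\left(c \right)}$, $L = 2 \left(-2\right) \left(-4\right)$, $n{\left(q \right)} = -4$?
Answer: $1440$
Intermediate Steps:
$L = 16$ ($L = \left(-4\right) \left(-4\right) = 16$)
$b{\left(f \right)} = -64 + f$ ($b{\left(f \right)} = f + 16 \left(-4\right) = f - 64 = -64 + f$)
$\left(36 + b{\left(-4 \right)}\right) \left(-45\right) = \left(36 - 68\right) \left(-45\right) = \left(-32\right) \left(-45\right) = 1440$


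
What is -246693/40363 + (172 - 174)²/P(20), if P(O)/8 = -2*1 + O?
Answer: -8840585/1453068 ≈ -6.0841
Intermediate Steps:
P(O) = -16 + 8*O (P(O) = 8*(-2*1 + O) = 8*(-2 + O) = -16 + 8*O)
-246693/40363 + (172 - 174)²/P(20) = -246693/40363 + (172 - 174)²/(-16 + 8*20) = -246693*1/40363 + (-2)²/(-16 + 160) = -246693/40363 + 4/144 = -246693/40363 + 4*(1/144) = -246693/40363 + 1/36 = -8840585/1453068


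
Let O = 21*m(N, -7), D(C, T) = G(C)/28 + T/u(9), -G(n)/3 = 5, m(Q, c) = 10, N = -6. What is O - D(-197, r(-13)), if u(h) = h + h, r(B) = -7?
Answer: 53153/252 ≈ 210.92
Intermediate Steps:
G(n) = -15 (G(n) = -3*5 = -15)
u(h) = 2*h
D(C, T) = -15/28 + T/18 (D(C, T) = -15/28 + T/((2*9)) = -15*1/28 + T/18 = -15/28 + T*(1/18) = -15/28 + T/18)
O = 210 (O = 21*10 = 210)
O - D(-197, r(-13)) = 210 - (-15/28 + (1/18)*(-7)) = 210 - (-15/28 - 7/18) = 210 - 1*(-233/252) = 210 + 233/252 = 53153/252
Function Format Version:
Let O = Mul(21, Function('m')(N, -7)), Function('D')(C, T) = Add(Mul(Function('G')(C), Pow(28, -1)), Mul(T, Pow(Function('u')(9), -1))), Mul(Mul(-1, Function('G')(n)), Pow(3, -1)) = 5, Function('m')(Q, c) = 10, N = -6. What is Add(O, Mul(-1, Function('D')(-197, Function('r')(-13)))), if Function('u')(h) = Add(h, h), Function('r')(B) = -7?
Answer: Rational(53153, 252) ≈ 210.92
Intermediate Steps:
Function('G')(n) = -15 (Function('G')(n) = Mul(-3, 5) = -15)
Function('u')(h) = Mul(2, h)
Function('D')(C, T) = Add(Rational(-15, 28), Mul(Rational(1, 18), T)) (Function('D')(C, T) = Add(Mul(-15, Pow(28, -1)), Mul(T, Pow(Mul(2, 9), -1))) = Add(Mul(-15, Rational(1, 28)), Mul(T, Pow(18, -1))) = Add(Rational(-15, 28), Mul(T, Rational(1, 18))) = Add(Rational(-15, 28), Mul(Rational(1, 18), T)))
O = 210 (O = Mul(21, 10) = 210)
Add(O, Mul(-1, Function('D')(-197, Function('r')(-13)))) = Add(210, Mul(-1, Add(Rational(-15, 28), Mul(Rational(1, 18), -7)))) = Add(210, Mul(-1, Add(Rational(-15, 28), Rational(-7, 18)))) = Add(210, Mul(-1, Rational(-233, 252))) = Add(210, Rational(233, 252)) = Rational(53153, 252)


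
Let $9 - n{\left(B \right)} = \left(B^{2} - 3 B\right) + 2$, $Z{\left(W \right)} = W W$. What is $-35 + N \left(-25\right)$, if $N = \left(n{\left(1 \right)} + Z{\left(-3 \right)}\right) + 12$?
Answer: $-785$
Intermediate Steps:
$Z{\left(W \right)} = W^{2}$
$n{\left(B \right)} = 7 - B^{2} + 3 B$ ($n{\left(B \right)} = 9 - \left(\left(B^{2} - 3 B\right) + 2\right) = 9 - \left(2 + B^{2} - 3 B\right) = 7 - B^{2} + 3 B$)
$N = 30$ ($N = \left(\left(7 - 1^{2} + 3 \cdot 1\right) + \left(-3\right)^{2}\right) + 12 = \left(\left(7 - 1 + 3\right) + 9\right) + 12 = \left(9 + 9\right) + 12 = 18 + 12 = 30$)
$-35 + N \left(-25\right) = -35 + 30 \left(-25\right) = -35 - 750 = -785$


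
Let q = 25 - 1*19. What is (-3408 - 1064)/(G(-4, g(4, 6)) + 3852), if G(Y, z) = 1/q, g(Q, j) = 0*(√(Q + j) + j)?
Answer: -26832/23113 ≈ -1.1609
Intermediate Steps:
g(Q, j) = 0 (g(Q, j) = 0*(j + √(Q + j)) = 0)
q = 6 (q = 25 - 19 = 6)
G(Y, z) = ⅙ (G(Y, z) = 1/6 = ⅙)
(-3408 - 1064)/(G(-4, g(4, 6)) + 3852) = (-3408 - 1064)/(⅙ + 3852) = -4472/23113/6 = -4472*6/23113 = -26832/23113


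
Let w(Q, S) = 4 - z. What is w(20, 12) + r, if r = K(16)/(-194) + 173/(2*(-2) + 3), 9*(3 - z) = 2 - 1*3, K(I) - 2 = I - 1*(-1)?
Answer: -300677/1746 ≈ -172.21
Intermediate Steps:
K(I) = 3 + I (K(I) = 2 + (I - 1*(-1)) = 2 + (I + 1) = 2 + (1 + I) = 3 + I)
z = 28/9 (z = 3 - (2 - 1*3)/9 = 3 - (2 - 3)/9 = 3 - ⅑*(-1) = 3 + ⅑ = 28/9 ≈ 3.1111)
r = -33581/194 (r = (3 + 16)/(-194) + 173/(2*(-2) + 3) = 19*(-1/194) + 173/(-4 + 3) = -19/194 + 173/(-1) = -19/194 + 173*(-1) = -19/194 - 173 = -33581/194 ≈ -173.10)
w(Q, S) = 8/9 (w(Q, S) = 4 - 1*28/9 = 4 - 28/9 = 8/9)
w(20, 12) + r = 8/9 - 33581/194 = -300677/1746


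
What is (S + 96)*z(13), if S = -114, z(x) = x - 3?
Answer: -180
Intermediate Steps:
z(x) = -3 + x
(S + 96)*z(13) = (-114 + 96)*(-3 + 13) = -18*10 = -180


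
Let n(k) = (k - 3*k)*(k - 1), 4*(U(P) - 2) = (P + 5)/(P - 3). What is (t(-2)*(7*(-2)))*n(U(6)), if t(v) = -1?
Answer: -5635/36 ≈ -156.53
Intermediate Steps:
U(P) = 2 + (5 + P)/(4*(-3 + P)) (U(P) = 2 + ((P + 5)/(P - 3))/4 = 2 + ((5 + P)/(-3 + P))/4 = 2 + (5 + P)/(4*(-3 + P)))
n(k) = -2*k*(-1 + k) (n(k) = (-2*k)*(-1 + k) = -2*k*(-1 + k))
(t(-2)*(7*(-2)))*n(U(6)) = (-7*(-2))*(2*((-19 + 9*6)/(4*(-3 + 6)))*(1 - (-19 + 9*6)/(4*(-3 + 6)))) = (-1*(-14))*(2*((¼)*(-19 + 54)/3)*(1 - (-19 + 54)/(4*3))) = 14*(2*((¼)*(⅓)*35)*(1 - 35/(4*3))) = 14*(2*(35/12)*(1 - 1*35/12)) = 14*(2*(35/12)*(1 - 35/12)) = 14*(2*(35/12)*(-23/12)) = 14*(-805/72) = -5635/36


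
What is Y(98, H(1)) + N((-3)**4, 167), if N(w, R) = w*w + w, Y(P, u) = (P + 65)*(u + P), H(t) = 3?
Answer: 23105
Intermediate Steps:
Y(P, u) = (65 + P)*(P + u)
N(w, R) = w + w**2 (N(w, R) = w**2 + w = w + w**2)
Y(98, H(1)) + N((-3)**4, 167) = (98**2 + 65*98 + 65*3 + 98*3) + (-3)**4*(1 + (-3)**4) = (9604 + 6370 + 195 + 294) + 81*(1 + 81) = 16463 + 81*82 = 16463 + 6642 = 23105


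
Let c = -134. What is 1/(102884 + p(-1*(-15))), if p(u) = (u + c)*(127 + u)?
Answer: 1/85986 ≈ 1.1630e-5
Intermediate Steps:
p(u) = (-134 + u)*(127 + u) (p(u) = (u - 134)*(127 + u) = (-134 + u)*(127 + u))
1/(102884 + p(-1*(-15))) = 1/(102884 + (-17018 + (-1*(-15))² - (-7)*(-15))) = 1/(102884 + (-17018 + 15² - 7*15)) = 1/(102884 + (-17018 + 225 - 105)) = 1/(102884 - 16898) = 1/85986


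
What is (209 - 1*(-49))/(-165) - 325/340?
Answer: -9423/3740 ≈ -2.5195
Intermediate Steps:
(209 - 1*(-49))/(-165) - 325/340 = (209 + 49)*(-1/165) - 325*1/340 = 258*(-1/165) - 65/68 = -86/55 - 65/68 = -9423/3740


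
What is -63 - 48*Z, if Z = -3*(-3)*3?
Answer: -1359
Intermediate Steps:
Z = 27 (Z = 9*3 = 27)
-63 - 48*Z = -63 - 48*27 = -63 - 1296 = -1359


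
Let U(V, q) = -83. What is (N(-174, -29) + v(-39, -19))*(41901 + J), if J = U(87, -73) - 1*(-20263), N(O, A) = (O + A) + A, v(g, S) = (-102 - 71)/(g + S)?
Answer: -824621923/58 ≈ -1.4218e+7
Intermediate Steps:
v(g, S) = -173/(S + g)
N(O, A) = O + 2*A (N(O, A) = (A + O) + A = O + 2*A)
J = 20180 (J = -83 - 1*(-20263) = -83 + 20263 = 20180)
(N(-174, -29) + v(-39, -19))*(41901 + J) = ((-174 + 2*(-29)) - 173/(-19 - 39))*(41901 + 20180) = ((-174 - 58) - 173/(-58))*62081 = (-232 - 173*(-1/58))*62081 = (-232 + 173/58)*62081 = -13283/58*62081 = -824621923/58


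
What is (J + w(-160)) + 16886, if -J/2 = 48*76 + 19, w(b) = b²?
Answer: 35152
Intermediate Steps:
J = -7334 (J = -2*(48*76 + 19) = -2*(3648 + 19) = -2*3667 = -7334)
(J + w(-160)) + 16886 = (-7334 + (-160)²) + 16886 = (-7334 + 25600) + 16886 = 18266 + 16886 = 35152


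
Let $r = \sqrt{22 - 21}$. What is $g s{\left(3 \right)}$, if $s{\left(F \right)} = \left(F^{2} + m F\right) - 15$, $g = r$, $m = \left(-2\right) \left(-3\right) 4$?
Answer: $66$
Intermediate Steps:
$m = 24$ ($m = 6 \cdot 4 = 24$)
$r = 1$ ($r = \sqrt{1} = 1$)
$g = 1$
$s{\left(F \right)} = -15 + F^{2} + 24 F$ ($s{\left(F \right)} = \left(F^{2} + 24 F\right) - 15 = -15 + F^{2} + 24 F$)
$g s{\left(3 \right)} = 1 \left(-15 + 3^{2} + 24 \cdot 3\right) = 1 \left(-15 + 9 + 72\right) = 1 \cdot 66 = 66$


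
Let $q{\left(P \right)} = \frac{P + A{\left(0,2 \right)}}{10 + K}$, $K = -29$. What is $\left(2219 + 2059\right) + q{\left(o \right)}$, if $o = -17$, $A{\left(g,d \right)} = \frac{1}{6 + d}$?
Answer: $\frac{650391}{152} \approx 4278.9$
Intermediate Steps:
$q{\left(P \right)} = - \frac{1}{152} - \frac{P}{19}$ ($q{\left(P \right)} = \frac{P + \frac{1}{6 + 2}}{10 - 29} = \frac{P + \frac{1}{8}}{-19} = \left(P + \frac{1}{8}\right) \left(- \frac{1}{19}\right) = \left(\frac{1}{8} + P\right) \left(- \frac{1}{19}\right) = - \frac{1}{152} - \frac{P}{19}$)
$\left(2219 + 2059\right) + q{\left(o \right)} = \left(2219 + 2059\right) - - \frac{135}{152} = 4278 + \left(- \frac{1}{152} + \frac{17}{19}\right) = 4278 + \frac{135}{152} = \frac{650391}{152}$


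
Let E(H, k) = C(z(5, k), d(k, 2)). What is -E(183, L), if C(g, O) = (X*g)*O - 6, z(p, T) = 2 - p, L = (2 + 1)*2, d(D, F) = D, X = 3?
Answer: 60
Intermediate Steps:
L = 6 (L = 3*2 = 6)
C(g, O) = -6 + 3*O*g (C(g, O) = (3*g)*O - 6 = 3*O*g - 6 = -6 + 3*O*g)
E(H, k) = -6 - 9*k (E(H, k) = -6 + 3*k*(2 - 1*5) = -6 + 3*k*(2 - 5) = -6 + 3*k*(-3) = -6 - 9*k)
-E(183, L) = -(-6 - 9*6) = -(-6 - 54) = -1*(-60) = 60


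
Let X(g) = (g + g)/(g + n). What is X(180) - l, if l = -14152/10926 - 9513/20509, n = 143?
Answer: 103995098689/36189135441 ≈ 2.8737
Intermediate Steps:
l = -197091203/112040667 (l = -14152*1/10926 - 9513*1/20509 = -7076/5463 - 9513/20509 = -197091203/112040667 ≈ -1.7591)
X(g) = 2*g/(143 + g) (X(g) = (g + g)/(g + 143) = (2*g)/(143 + g) = 2*g/(143 + g))
X(180) - l = 2*180/(143 + 180) - 1*(-197091203/112040667) = 2*180/323 + 197091203/112040667 = 2*180*(1/323) + 197091203/112040667 = 360/323 + 197091203/112040667 = 103995098689/36189135441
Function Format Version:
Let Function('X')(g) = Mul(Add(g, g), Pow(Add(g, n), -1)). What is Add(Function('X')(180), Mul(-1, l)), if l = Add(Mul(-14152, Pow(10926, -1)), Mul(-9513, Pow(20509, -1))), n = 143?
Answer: Rational(103995098689, 36189135441) ≈ 2.8737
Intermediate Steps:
l = Rational(-197091203, 112040667) (l = Add(Mul(-14152, Rational(1, 10926)), Mul(-9513, Rational(1, 20509))) = Add(Rational(-7076, 5463), Rational(-9513, 20509)) = Rational(-197091203, 112040667) ≈ -1.7591)
Function('X')(g) = Mul(2, g, Pow(Add(143, g), -1)) (Function('X')(g) = Mul(Add(g, g), Pow(Add(g, 143), -1)) = Mul(Mul(2, g), Pow(Add(143, g), -1)) = Mul(2, g, Pow(Add(143, g), -1)))
Add(Function('X')(180), Mul(-1, l)) = Add(Mul(2, 180, Pow(Add(143, 180), -1)), Mul(-1, Rational(-197091203, 112040667))) = Add(Mul(2, 180, Pow(323, -1)), Rational(197091203, 112040667)) = Add(Mul(2, 180, Rational(1, 323)), Rational(197091203, 112040667)) = Add(Rational(360, 323), Rational(197091203, 112040667)) = Rational(103995098689, 36189135441)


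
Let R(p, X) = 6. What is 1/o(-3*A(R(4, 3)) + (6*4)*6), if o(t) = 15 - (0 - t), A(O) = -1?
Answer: 1/162 ≈ 0.0061728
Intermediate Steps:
o(t) = 15 + t (o(t) = 15 - (-1)*t = 15 + t)
1/o(-3*A(R(4, 3)) + (6*4)*6) = 1/(15 + (-3*(-1) + (6*4)*6)) = 1/(15 + (3 + 24*6)) = 1/(15 + (3 + 144)) = 1/(15 + 147) = 1/162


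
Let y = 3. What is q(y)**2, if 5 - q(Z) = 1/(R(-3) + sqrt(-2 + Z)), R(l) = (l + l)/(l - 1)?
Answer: 529/25 ≈ 21.160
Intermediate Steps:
R(l) = 2*l/(-1 + l) (R(l) = (2*l)/(-1 + l) = 2*l/(-1 + l))
q(Z) = 5 - 1/(3/2 + sqrt(-2 + Z)) (q(Z) = 5 - 1/(2*(-3)/(-1 - 3) + sqrt(-2 + Z)) = 5 - 1/(2*(-3)/(-4) + sqrt(-2 + Z)) = 5 - 1/(2*(-3)*(-1/4) + sqrt(-2 + Z)) = 5 - 1/(3/2 + sqrt(-2 + Z)))
q(y)**2 = ((13 + 10*sqrt(-2 + 3))/(3 + 2*sqrt(-2 + 3)))**2 = ((13 + 10*sqrt(1))/(3 + 2*sqrt(1)))**2 = ((13 + 10*1)/(3 + 2*1))**2 = ((13 + 10)/(3 + 2))**2 = (23/5)**2 = 529/25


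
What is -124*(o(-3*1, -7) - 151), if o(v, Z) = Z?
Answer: 19592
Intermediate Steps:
-124*(o(-3*1, -7) - 151) = -124*(-7 - 151) = -124*(-158) = 19592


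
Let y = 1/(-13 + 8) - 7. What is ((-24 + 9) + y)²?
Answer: 12321/25 ≈ 492.84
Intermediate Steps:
y = -36/5 (y = 1/(-5) - 7 = -⅕ - 7 = -36/5 ≈ -7.2000)
((-24 + 9) + y)² = ((-24 + 9) - 36/5)² = (-15 - 36/5)² = (-111/5)² = 12321/25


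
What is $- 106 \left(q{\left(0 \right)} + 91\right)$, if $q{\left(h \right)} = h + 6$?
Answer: $-10282$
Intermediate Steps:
$q{\left(h \right)} = 6 + h$
$- 106 \left(q{\left(0 \right)} + 91\right) = - 106 \left(\left(6 + 0\right) + 91\right) = - 106 \left(6 + 91\right) = \left(-106\right) 97 = -10282$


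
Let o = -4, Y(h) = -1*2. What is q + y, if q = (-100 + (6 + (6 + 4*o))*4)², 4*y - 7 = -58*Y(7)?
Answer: 53947/4 ≈ 13487.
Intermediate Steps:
Y(h) = -2
y = 123/4 (y = 7/4 + (-58*(-2))/4 = 7/4 + (¼)*116 = 7/4 + 29 = 123/4 ≈ 30.750)
q = 13456 (q = (-100 + (6 + (6 + 4*(-4)))*4)² = (-100 + (6 + (6 - 16))*4)² = (-100 + (6 - 10)*4)² = (-100 - 4*4)² = (-100 - 16)² = (-116)² = 13456)
q + y = 13456 + 123/4 = 53947/4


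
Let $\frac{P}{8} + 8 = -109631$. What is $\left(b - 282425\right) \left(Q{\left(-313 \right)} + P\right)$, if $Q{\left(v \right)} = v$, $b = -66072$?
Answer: $305779980225$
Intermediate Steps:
$P = -877112$ ($P = -64 + 8 \left(-109631\right) = -64 - 877048 = -877112$)
$\left(b - 282425\right) \left(Q{\left(-313 \right)} + P\right) = \left(-66072 - 282425\right) \left(-313 - 877112\right) = \left(-348497\right) \left(-877425\right) = 305779980225$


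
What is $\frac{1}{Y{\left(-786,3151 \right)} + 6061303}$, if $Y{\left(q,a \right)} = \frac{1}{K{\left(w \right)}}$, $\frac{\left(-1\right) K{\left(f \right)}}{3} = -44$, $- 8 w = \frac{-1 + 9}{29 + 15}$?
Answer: $\frac{132}{800091997} \approx 1.6498 \cdot 10^{-7}$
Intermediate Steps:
$w = - \frac{1}{44}$ ($w = - \frac{\left(-1 + 9\right) \frac{1}{29 + 15}}{8} = - \frac{8 \cdot \frac{1}{44}}{8} = \left(- \frac{1}{8}\right) \frac{2}{11} = - \frac{1}{44} \approx -0.022727$)
$K{\left(f \right)} = 132$ ($K{\left(f \right)} = \left(-3\right) \left(-44\right) = 132$)
$Y{\left(q,a \right)} = \frac{1}{132}$
$\frac{1}{Y{\left(-786,3151 \right)} + 6061303} = \frac{1}{\frac{1}{132} + 6061303} = \frac{1}{\frac{800091997}{132}} = \frac{132}{800091997}$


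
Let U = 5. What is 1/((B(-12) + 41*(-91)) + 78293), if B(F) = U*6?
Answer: 1/74592 ≈ 1.3406e-5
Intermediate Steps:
B(F) = 30 (B(F) = 5*6 = 30)
1/((B(-12) + 41*(-91)) + 78293) = 1/((30 + 41*(-91)) + 78293) = 1/((30 - 3731) + 78293) = 1/(-3701 + 78293) = 1/74592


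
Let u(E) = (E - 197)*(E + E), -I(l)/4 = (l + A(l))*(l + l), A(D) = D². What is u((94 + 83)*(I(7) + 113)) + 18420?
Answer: 572812786476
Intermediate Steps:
I(l) = -8*l*(l + l²) (I(l) = -4*(l + l²)*(l + l) = -4*(l + l²)*2*l = -8*l*(l + l²))
u(E) = 2*E*(-197 + E) (u(E) = (-197 + E)*(2*E) = 2*E*(-197 + E))
u((94 + 83)*(I(7) + 113)) + 18420 = 2*((94 + 83)*(-8*7²*(1 + 7) + 113))*(-197 + (94 + 83)*(-8*7²*(1 + 7) + 113)) + 18420 = 2*(177*(-8*49*8 + 113))*(-197 + 177*(-8*49*8 + 113)) + 18420 = 2*(177*(-3136 + 113))*(-197 + 177*(-3136 + 113)) + 18420 = 2*(177*(-3023))*(-197 + 177*(-3023)) + 18420 = 2*(-535071)*(-197 - 535071) + 18420 = 2*(-535071)*(-535268) + 18420 = 572812768056 + 18420 = 572812786476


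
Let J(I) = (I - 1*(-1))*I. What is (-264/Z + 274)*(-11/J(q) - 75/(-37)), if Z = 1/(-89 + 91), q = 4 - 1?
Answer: -62611/222 ≈ -282.03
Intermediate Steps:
q = 3
J(I) = I*(1 + I) (J(I) = (I + 1)*I = (1 + I)*I = I*(1 + I))
Z = ½ (Z = 1/2 = ½ ≈ 0.50000)
(-264/Z + 274)*(-11/J(q) - 75/(-37)) = (-264/½ + 274)*(-11*1/(3*(1 + 3)) - 75/(-37)) = (-264*2 + 274)*(-11/(3*4) - 75*(-1/37)) = (-528 + 274)*(-11/12 + 75/37) = -254*(-11*1/12 + 75/37) = -254*(-11/12 + 75/37) = -254*493/444 = -62611/222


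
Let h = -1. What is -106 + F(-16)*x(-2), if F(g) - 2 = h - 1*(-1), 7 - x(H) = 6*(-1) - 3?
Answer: -74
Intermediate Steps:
x(H) = 16 (x(H) = 7 - (6*(-1) - 3) = 7 - (-6 - 3) = 7 - 1*(-9) = 7 + 9 = 16)
F(g) = 2 (F(g) = 2 + (-1 - 1*(-1)) = 2 + (-1 + 1) = 2 + 0 = 2)
-106 + F(-16)*x(-2) = -106 + 2*16 = -106 + 32 = -74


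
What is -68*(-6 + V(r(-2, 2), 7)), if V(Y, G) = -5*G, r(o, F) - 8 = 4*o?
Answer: 2788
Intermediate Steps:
r(o, F) = 8 + 4*o
-68*(-6 + V(r(-2, 2), 7)) = -68*(-6 - 5*7) = -68*(-6 - 35) = -68*(-41) = 2788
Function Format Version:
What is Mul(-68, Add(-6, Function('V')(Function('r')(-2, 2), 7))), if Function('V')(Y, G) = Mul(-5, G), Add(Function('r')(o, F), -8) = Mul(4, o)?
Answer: 2788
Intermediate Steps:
Function('r')(o, F) = Add(8, Mul(4, o))
Mul(-68, Add(-6, Function('V')(Function('r')(-2, 2), 7))) = Mul(-68, Add(-6, Mul(-5, 7))) = Mul(-68, Add(-6, -35)) = Mul(-68, -41) = 2788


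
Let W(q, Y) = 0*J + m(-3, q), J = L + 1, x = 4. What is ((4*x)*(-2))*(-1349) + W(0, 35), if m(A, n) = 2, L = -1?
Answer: 43170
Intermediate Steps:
J = 0 (J = -1 + 1 = 0)
W(q, Y) = 2 (W(q, Y) = 0*0 + 2 = 0 + 2 = 2)
((4*x)*(-2))*(-1349) + W(0, 35) = ((4*4)*(-2))*(-1349) + 2 = (16*(-2))*(-1349) + 2 = -32*(-1349) + 2 = 43168 + 2 = 43170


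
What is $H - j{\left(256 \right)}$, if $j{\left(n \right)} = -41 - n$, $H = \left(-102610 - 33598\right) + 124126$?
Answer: $-11785$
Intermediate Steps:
$H = -12082$ ($H = -136208 + 124126 = -12082$)
$H - j{\left(256 \right)} = -12082 - \left(-41 - 256\right) = -12082 - -297 = -12082 + 297 = -11785$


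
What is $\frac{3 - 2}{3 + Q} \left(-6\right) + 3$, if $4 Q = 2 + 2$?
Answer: $\frac{3}{2} \approx 1.5$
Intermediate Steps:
$Q = 1$ ($Q = \frac{2 + 2}{4} = \frac{1}{4} \cdot 4 = 1$)
$\frac{3 - 2}{3 + Q} \left(-6\right) + 3 = \frac{3 - 2}{3 + 1} \left(-6\right) + 3 = \frac{3 - 2}{4} \left(-6\right) + 3 = 1 \cdot \frac{1}{4} \left(-6\right) + 3 = \frac{1}{4} \left(-6\right) + 3 = - \frac{3}{2} + 3 = \frac{3}{2}$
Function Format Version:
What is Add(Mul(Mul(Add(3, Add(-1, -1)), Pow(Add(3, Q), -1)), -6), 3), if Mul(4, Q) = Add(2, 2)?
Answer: Rational(3, 2) ≈ 1.5000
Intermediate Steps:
Q = 1 (Q = Mul(Rational(1, 4), Add(2, 2)) = Mul(Rational(1, 4), 4) = 1)
Add(Mul(Mul(Add(3, Add(-1, -1)), Pow(Add(3, Q), -1)), -6), 3) = Add(Mul(Mul(Add(3, Add(-1, -1)), Pow(Add(3, 1), -1)), -6), 3) = Add(Mul(Mul(Add(3, -2), Pow(4, -1)), -6), 3) = Add(Mul(Mul(1, Rational(1, 4)), -6), 3) = Add(Mul(Rational(1, 4), -6), 3) = Add(Rational(-3, 2), 3) = Rational(3, 2)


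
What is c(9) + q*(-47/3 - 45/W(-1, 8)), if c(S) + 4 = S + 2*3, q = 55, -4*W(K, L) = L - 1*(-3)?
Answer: 148/3 ≈ 49.333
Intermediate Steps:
W(K, L) = -3/4 - L/4 (W(K, L) = -(L - 1*(-3))/4 = -(L + 3)/4 = -(3 + L)/4 = -3/4 - L/4)
c(S) = 2 + S (c(S) = -4 + (S + 2*3) = -4 + (S + 6) = -4 + (6 + S) = 2 + S)
c(9) + q*(-47/3 - 45/W(-1, 8)) = (2 + 9) + 55*(-47/3 - 45/(-3/4 - 1/4*8)) = 11 + 55*(-47*1/3 - 45/(-3/4 - 2)) = 11 + 55*(-47/3 - 45/(-11/4)) = 11 + 55*(-47/3 - 45*(-4/11)) = 11 + 55*(-47/3 + 180/11) = 11 + 55*(23/33) = 11 + 115/3 = 148/3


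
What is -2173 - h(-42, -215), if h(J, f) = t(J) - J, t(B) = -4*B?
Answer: -2383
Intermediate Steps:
h(J, f) = -5*J (h(J, f) = -4*J - J = -5*J)
-2173 - h(-42, -215) = -2173 - (-5)*(-42) = -2173 - 1*210 = -2173 - 210 = -2383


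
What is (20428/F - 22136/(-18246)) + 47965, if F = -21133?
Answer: 9247524894835/192796359 ≈ 47965.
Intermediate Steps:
(20428/F - 22136/(-18246)) + 47965 = (20428/(-21133) - 22136/(-18246)) + 47965 = (20428*(-1/21133) - 22136*(-1/18246)) + 47965 = (-20428/21133 + 11068/9123) + 47965 = 47535400/192796359 + 47965 = 9247524894835/192796359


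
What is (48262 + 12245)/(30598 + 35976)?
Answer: 60507/66574 ≈ 0.90887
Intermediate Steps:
(48262 + 12245)/(30598 + 35976) = 60507/66574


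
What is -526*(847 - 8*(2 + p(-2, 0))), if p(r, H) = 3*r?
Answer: -462354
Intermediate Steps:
-526*(847 - 8*(2 + p(-2, 0))) = -526*(847 - 8*(2 + 3*(-2))) = -526*(847 - 8*(2 - 6)) = -526*(847 - 8*(-4)) = -526*(847 + 32) = -526*879 = -462354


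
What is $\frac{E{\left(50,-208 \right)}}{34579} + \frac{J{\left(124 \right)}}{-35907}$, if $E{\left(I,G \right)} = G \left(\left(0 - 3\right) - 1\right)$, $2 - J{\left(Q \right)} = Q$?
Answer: $\frac{34093262}{1241628153} \approx 0.027459$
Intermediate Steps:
$J{\left(Q \right)} = 2 - Q$
$E{\left(I,G \right)} = - 4 G$ ($E{\left(I,G \right)} = G \left(-3 - 1\right) = G \left(-4\right) = - 4 G$)
$\frac{E{\left(50,-208 \right)}}{34579} + \frac{J{\left(124 \right)}}{-35907} = \frac{\left(-4\right) \left(-208\right)}{34579} + \frac{2 - 124}{-35907} = 832 \cdot \frac{1}{34579} + \left(2 - 124\right) \left(- \frac{1}{35907}\right) = \frac{832}{34579} - - \frac{122}{35907} = \frac{832}{34579} + \frac{122}{35907} = \frac{34093262}{1241628153}$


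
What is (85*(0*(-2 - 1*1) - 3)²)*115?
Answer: 87975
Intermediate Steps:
(85*(0*(-2 - 1*1) - 3)²)*115 = (85*(0*(-2 - 1) - 3)²)*115 = (85*(0*(-3) - 3)²)*115 = (85*(0 - 3)²)*115 = (85*(-3)²)*115 = (85*9)*115 = 765*115 = 87975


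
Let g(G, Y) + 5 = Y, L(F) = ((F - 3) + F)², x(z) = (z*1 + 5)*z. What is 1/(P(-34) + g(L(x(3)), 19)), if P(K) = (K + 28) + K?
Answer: -1/26 ≈ -0.038462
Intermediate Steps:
x(z) = z*(5 + z) (x(z) = (z + 5)*z = (5 + z)*z = z*(5 + z))
P(K) = 28 + 2*K (P(K) = (28 + K) + K = 28 + 2*K)
L(F) = (-3 + 2*F)² (L(F) = ((-3 + F) + F)² = (-3 + 2*F)²)
g(G, Y) = -5 + Y
1/(P(-34) + g(L(x(3)), 19)) = 1/((28 + 2*(-34)) + (-5 + 19)) = 1/((28 - 68) + 14) = 1/(-40 + 14) = 1/(-26) = -1/26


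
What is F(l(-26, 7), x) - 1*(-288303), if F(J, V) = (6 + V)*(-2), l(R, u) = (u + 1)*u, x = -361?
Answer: 289013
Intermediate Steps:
l(R, u) = u*(1 + u) (l(R, u) = (1 + u)*u = u*(1 + u))
F(J, V) = -12 - 2*V
F(l(-26, 7), x) - 1*(-288303) = (-12 - 2*(-361)) - 1*(-288303) = (-12 + 722) + 288303 = 710 + 288303 = 289013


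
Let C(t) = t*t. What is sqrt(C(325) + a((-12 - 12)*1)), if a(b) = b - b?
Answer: 325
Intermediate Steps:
C(t) = t**2
a(b) = 0
sqrt(C(325) + a((-12 - 12)*1)) = sqrt(325**2 + 0) = sqrt(105625 + 0) = sqrt(105625) = 325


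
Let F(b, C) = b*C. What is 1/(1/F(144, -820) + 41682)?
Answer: 118080/4921810559 ≈ 2.3991e-5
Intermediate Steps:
F(b, C) = C*b
1/(1/F(144, -820) + 41682) = 1/(1/(-820*144) + 41682) = 1/(1/(-118080) + 41682) = 1/(-1/118080 + 41682) = 1/(4921810559/118080) = 118080/4921810559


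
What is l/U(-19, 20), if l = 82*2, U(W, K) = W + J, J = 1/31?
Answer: -1271/147 ≈ -8.6463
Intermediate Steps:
J = 1/31 ≈ 0.032258
U(W, K) = 1/31 + W (U(W, K) = W + 1/31 = 1/31 + W)
l = 164
l/U(-19, 20) = 164/(1/31 - 19) = 164/(-588/31) = 164*(-31/588) = -1271/147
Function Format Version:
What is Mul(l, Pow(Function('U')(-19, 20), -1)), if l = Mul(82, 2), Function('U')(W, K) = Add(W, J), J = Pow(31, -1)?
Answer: Rational(-1271, 147) ≈ -8.6463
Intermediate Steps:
J = Rational(1, 31) ≈ 0.032258
Function('U')(W, K) = Add(Rational(1, 31), W) (Function('U')(W, K) = Add(W, Rational(1, 31)) = Add(Rational(1, 31), W))
l = 164
Mul(l, Pow(Function('U')(-19, 20), -1)) = Mul(164, Pow(Add(Rational(1, 31), -19), -1)) = Mul(164, Pow(Rational(-588, 31), -1)) = Mul(164, Rational(-31, 588)) = Rational(-1271, 147)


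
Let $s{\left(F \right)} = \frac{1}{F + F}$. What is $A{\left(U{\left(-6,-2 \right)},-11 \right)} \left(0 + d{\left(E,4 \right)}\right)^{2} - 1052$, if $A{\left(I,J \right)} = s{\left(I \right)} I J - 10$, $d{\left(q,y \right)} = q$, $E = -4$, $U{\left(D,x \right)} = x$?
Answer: $-1300$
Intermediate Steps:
$s{\left(F \right)} = \frac{1}{2 F}$
$A{\left(I,J \right)} = -10 + \frac{J}{2}$ ($A{\left(I,J \right)} = \frac{1}{2 I} I J - 10 = \frac{J}{2} - 10 = -10 + \frac{J}{2}$)
$A{\left(U{\left(-6,-2 \right)},-11 \right)} \left(0 + d{\left(E,4 \right)}\right)^{2} - 1052 = \left(-10 + \frac{1}{2} \left(-11\right)\right) \left(0 - 4\right)^{2} - 1052 = \left(-10 - \frac{11}{2}\right) \left(-4\right)^{2} - 1052 = \left(- \frac{31}{2}\right) 16 - 1052 = -248 - 1052 = -1300$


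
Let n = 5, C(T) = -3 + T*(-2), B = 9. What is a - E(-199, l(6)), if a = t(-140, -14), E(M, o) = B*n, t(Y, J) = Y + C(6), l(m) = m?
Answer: -200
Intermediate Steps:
C(T) = -3 - 2*T
t(Y, J) = -15 + Y (t(Y, J) = Y + (-3 - 2*6) = Y + (-3 - 12) = Y - 15 = -15 + Y)
E(M, o) = 45 (E(M, o) = 9*5 = 45)
a = -155 (a = -15 - 140 = -155)
a - E(-199, l(6)) = -155 - 1*45 = -155 - 45 = -200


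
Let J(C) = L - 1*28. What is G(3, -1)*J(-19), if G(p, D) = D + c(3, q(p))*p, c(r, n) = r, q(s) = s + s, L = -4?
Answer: -256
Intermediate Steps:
q(s) = 2*s
G(p, D) = D + 3*p
J(C) = -32 (J(C) = -4 - 1*28 = -4 - 28 = -32)
G(3, -1)*J(-19) = (-1 + 3*3)*(-32) = (-1 + 9)*(-32) = 8*(-32) = -256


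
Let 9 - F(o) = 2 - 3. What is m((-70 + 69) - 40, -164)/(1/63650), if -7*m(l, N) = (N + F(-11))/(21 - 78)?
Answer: -73700/3 ≈ -24567.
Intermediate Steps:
F(o) = 10 (F(o) = 9 - (2 - 3) = 9 - 1*(-1) = 9 + 1 = 10)
m(l, N) = 10/399 + N/399 (m(l, N) = -(N + 10)/(7*(21 - 78)) = -(10 + N)/(7*(-57)) = -(10 + N)*(-1)/(7*57) = -(-10/57 - N/57)/7 = 10/399 + N/399)
m((-70 + 69) - 40, -164)/(1/63650) = (10/399 + (1/399)*(-164))/(1/63650) = (10/399 - 164/399)/(1/63650) = -22/57*63650 = -73700/3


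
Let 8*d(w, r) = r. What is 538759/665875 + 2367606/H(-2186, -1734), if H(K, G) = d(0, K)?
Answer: -6305529717413/727801375 ≈ -8663.8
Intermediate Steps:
d(w, r) = r/8
H(K, G) = K/8
538759/665875 + 2367606/H(-2186, -1734) = 538759/665875 + 2367606/(((1/8)*(-2186))) = 538759*(1/665875) + 2367606/(-1093/4) = 538759/665875 + 2367606*(-4/1093) = 538759/665875 - 9470424/1093 = -6305529717413/727801375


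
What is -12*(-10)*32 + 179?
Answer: 4019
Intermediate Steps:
-12*(-10)*32 + 179 = 120*32 + 179 = 3840 + 179 = 4019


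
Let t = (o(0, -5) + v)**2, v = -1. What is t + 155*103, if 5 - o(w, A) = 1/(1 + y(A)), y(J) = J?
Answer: 255729/16 ≈ 15983.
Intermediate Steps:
o(w, A) = 5 - 1/(1 + A)
t = 289/16 (t = ((4 + 5*(-5))/(1 - 5) - 1)**2 = ((4 - 25)/(-4) - 1)**2 = (-1/4*(-21) - 1)**2 = (21/4 - 1)**2 = (17/4)**2 = 289/16 ≈ 18.063)
t + 155*103 = 289/16 + 155*103 = 289/16 + 15965 = 255729/16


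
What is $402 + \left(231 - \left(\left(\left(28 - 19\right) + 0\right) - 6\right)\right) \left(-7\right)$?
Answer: $-1194$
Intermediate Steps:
$402 + \left(231 - \left(\left(\left(28 - 19\right) + 0\right) - 6\right)\right) \left(-7\right) = 402 + \left(231 - \left(\left(9 + 0\right) - 6\right)\right) \left(-7\right) = 402 + \left(231 - \left(9 - 6\right)\right) \left(-7\right) = 402 + \left(231 - 3\right) \left(-7\right) = 402 + 228 \left(-7\right) = 402 - 1596 = -1194$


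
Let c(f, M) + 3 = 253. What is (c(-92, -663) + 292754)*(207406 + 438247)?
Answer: 189178911612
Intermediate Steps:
c(f, M) = 250 (c(f, M) = -3 + 253 = 250)
(c(-92, -663) + 292754)*(207406 + 438247) = (250 + 292754)*(207406 + 438247) = 293004*645653 = 189178911612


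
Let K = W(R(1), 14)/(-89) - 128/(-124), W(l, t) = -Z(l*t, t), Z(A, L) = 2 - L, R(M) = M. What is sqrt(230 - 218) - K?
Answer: -2476/2759 + 2*sqrt(3) ≈ 2.5667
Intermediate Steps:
W(l, t) = -2 + t (W(l, t) = -(2 - t) = -2 + t)
K = 2476/2759 (K = (-2 + 14)/(-89) - 128/(-124) = 12*(-1/89) - 128*(-1/124) = -12/89 + 32/31 = 2476/2759 ≈ 0.89743)
sqrt(230 - 218) - K = sqrt(230 - 218) - 1*2476/2759 = sqrt(12) - 2476/2759 = 2*sqrt(3) - 2476/2759 = -2476/2759 + 2*sqrt(3)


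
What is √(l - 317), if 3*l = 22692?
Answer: √7247 ≈ 85.129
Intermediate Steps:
l = 7564 (l = (⅓)*22692 = 7564)
√(l - 317) = √(7564 - 317) = √7247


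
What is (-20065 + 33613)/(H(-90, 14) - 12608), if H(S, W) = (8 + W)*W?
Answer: -1129/1025 ≈ -1.1015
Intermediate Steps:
H(S, W) = W*(8 + W)
(-20065 + 33613)/(H(-90, 14) - 12608) = (-20065 + 33613)/(14*(8 + 14) - 12608) = 13548/(14*22 - 12608) = 13548/(308 - 12608) = 13548/(-12300) = 13548*(-1/12300) = -1129/1025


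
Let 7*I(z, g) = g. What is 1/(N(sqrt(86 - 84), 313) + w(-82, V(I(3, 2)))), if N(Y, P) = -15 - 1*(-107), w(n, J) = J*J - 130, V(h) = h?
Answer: -49/1858 ≈ -0.026372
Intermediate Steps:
I(z, g) = g/7
w(n, J) = -130 + J**2 (w(n, J) = J**2 - 130 = -130 + J**2)
N(Y, P) = 92 (N(Y, P) = -15 + 107 = 92)
1/(N(sqrt(86 - 84), 313) + w(-82, V(I(3, 2)))) = 1/(92 + (-130 + ((1/7)*2)**2)) = 1/(92 + (-130 + (2/7)**2)) = 1/(92 + (-130 + 4/49)) = 1/(92 - 6366/49) = 1/(-1858/49) = -49/1858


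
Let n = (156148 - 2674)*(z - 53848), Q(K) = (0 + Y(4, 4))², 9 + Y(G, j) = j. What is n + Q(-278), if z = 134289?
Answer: 12345602059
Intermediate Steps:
Y(G, j) = -9 + j
Q(K) = 25 (Q(K) = (0 + (-9 + 4))² = (0 - 5)² = (-5)² = 25)
n = 12345602034 (n = (156148 - 2674)*(134289 - 53848) = 153474*80441 = 12345602034)
n + Q(-278) = 12345602034 + 25 = 12345602059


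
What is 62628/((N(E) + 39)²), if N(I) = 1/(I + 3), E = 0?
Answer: 140913/3481 ≈ 40.481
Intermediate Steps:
N(I) = 1/(3 + I)
62628/((N(E) + 39)²) = 62628/((1/(3 + 0) + 39)²) = 62628/((1/3 + 39)²) = 62628/((⅓ + 39)²) = 62628/((118/3)²) = 62628/(13924/9) = 62628*(9/13924) = 140913/3481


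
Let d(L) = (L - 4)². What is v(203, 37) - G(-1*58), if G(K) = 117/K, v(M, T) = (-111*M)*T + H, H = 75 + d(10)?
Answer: -48349263/58 ≈ -8.3361e+5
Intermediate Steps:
d(L) = (-4 + L)²
H = 111 (H = 75 + (-4 + 10)² = 75 + 6² = 75 + 36 = 111)
v(M, T) = 111 - 111*M*T (v(M, T) = (-111*M)*T + 111 = -111*M*T + 111 = 111 - 111*M*T)
v(203, 37) - G(-1*58) = (111 - 111*203*37) - 117/((-1*58)) = (111 - 833721) - 117/(-58) = -833610 - 117*(-1)/58 = -833610 - 1*(-117/58) = -833610 + 117/58 = -48349263/58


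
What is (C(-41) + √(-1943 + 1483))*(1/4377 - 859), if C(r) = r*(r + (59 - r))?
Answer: 9095057798/4377 - 7519684*I*√115/4377 ≈ 2.0779e+6 - 18424.0*I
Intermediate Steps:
C(r) = 59*r (C(r) = r*59 = 59*r)
(C(-41) + √(-1943 + 1483))*(1/4377 - 859) = (59*(-41) + √(-1943 + 1483))*(1/4377 - 859) = (-2419 + √(-460))*(1/4377 - 859) = (-2419 + 2*I*√115)*(-3759842/4377) = 9095057798/4377 - 7519684*I*√115/4377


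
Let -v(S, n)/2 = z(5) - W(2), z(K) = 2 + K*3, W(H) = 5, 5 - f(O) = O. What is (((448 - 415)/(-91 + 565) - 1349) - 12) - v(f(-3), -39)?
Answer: -211235/158 ≈ -1336.9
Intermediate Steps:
f(O) = 5 - O
z(K) = 2 + 3*K
v(S, n) = -24 (v(S, n) = -2*((2 + 3*5) - 1*5) = -2*((2 + 15) - 5) = -2*(17 - 5) = -2*12 = -24)
(((448 - 415)/(-91 + 565) - 1349) - 12) - v(f(-3), -39) = (((448 - 415)/(-91 + 565) - 1349) - 12) - 1*(-24) = ((33/474 - 1349) - 12) + 24 = ((33*(1/474) - 1349) - 12) + 24 = ((11/158 - 1349) - 12) + 24 = (-213131/158 - 12) + 24 = -215027/158 + 24 = -211235/158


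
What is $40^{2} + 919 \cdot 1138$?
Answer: $1047422$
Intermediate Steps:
$40^{2} + 919 \cdot 1138 = 1600 + 1045822 = 1047422$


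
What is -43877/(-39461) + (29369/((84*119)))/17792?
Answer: 7804632131773/7018092759552 ≈ 1.1121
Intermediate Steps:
-43877/(-39461) + (29369/((84*119)))/17792 = -43877*(-1/39461) + (29369/9996)*(1/17792) = 43877/39461 + (29369*(1/9996))*(1/17792) = 43877/39461 + (29369/9996)*(1/17792) = 43877/39461 + 29369/177848832 = 7804632131773/7018092759552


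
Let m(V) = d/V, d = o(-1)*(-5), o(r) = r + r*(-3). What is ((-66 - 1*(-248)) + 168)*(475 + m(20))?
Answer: 166075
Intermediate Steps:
o(r) = -2*r (o(r) = r - 3*r = -2*r)
d = -10 (d = -2*(-1)*(-5) = 2*(-5) = -10)
m(V) = -10/V
((-66 - 1*(-248)) + 168)*(475 + m(20)) = ((-66 - 1*(-248)) + 168)*(475 - 10/20) = ((-66 + 248) + 168)*(475 - 10*1/20) = (182 + 168)*(475 - ½) = 350*(949/2) = 166075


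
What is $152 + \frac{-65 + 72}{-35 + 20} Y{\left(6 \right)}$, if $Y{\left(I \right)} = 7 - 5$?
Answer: $\frac{2266}{15} \approx 151.07$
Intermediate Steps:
$Y{\left(I \right)} = 2$ ($Y{\left(I \right)} = 7 - 5 = 2$)
$152 + \frac{-65 + 72}{-35 + 20} Y{\left(6 \right)} = 152 + \frac{-65 + 72}{-35 + 20} \cdot 2 = 152 + \frac{7}{-15} \cdot 2 = 152 + 7 \left(- \frac{1}{15}\right) 2 = 152 - \frac{14}{15} = \frac{2266}{15}$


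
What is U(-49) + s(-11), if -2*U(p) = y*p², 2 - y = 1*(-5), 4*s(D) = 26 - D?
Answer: -33577/4 ≈ -8394.3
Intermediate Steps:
s(D) = 13/2 - D/4 (s(D) = (26 - D)/4 = 13/2 - D/4)
y = 7 (y = 2 - (-5) = 2 - 1*(-5) = 2 + 5 = 7)
U(p) = -7*p²/2
U(-49) + s(-11) = -7/2*(-49)² + (13/2 - ¼*(-11)) = -7/2*2401 + (13/2 + 11/4) = -16807/2 + 37/4 = -33577/4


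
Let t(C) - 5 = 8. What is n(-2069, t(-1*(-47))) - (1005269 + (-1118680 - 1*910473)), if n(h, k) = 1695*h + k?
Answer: -2483058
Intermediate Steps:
t(C) = 13 (t(C) = 5 + 8 = 13)
n(h, k) = k + 1695*h
n(-2069, t(-1*(-47))) - (1005269 + (-1118680 - 1*910473)) = (13 + 1695*(-2069)) - (1005269 + (-1118680 - 1*910473)) = (13 - 3506955) - (1005269 + (-1118680 - 910473)) = -3506942 - (1005269 - 2029153) = -3506942 - 1*(-1023884) = -3506942 + 1023884 = -2483058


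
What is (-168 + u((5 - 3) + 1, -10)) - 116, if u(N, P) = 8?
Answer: -276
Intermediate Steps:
(-168 + u((5 - 3) + 1, -10)) - 116 = (-168 + 8) - 116 = -160 - 116 = -276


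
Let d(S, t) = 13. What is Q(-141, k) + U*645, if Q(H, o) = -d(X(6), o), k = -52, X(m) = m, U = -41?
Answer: -26458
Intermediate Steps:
Q(H, o) = -13 (Q(H, o) = -1*13 = -13)
Q(-141, k) + U*645 = -13 - 41*645 = -13 - 26445 = -26458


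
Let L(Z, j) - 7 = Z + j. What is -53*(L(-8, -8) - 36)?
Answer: 2385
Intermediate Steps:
L(Z, j) = 7 + Z + j (L(Z, j) = 7 + (Z + j) = 7 + Z + j)
-53*(L(-8, -8) - 36) = -53*((7 - 8 - 8) - 36) = -53*(-9 - 36) = -53*(-45) = 2385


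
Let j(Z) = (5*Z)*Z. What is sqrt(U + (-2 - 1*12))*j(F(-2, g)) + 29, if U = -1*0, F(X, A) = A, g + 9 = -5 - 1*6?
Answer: 29 + 2000*I*sqrt(14) ≈ 29.0 + 7483.3*I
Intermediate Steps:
g = -20 (g = -9 + (-5 - 1*6) = -9 + (-5 - 6) = -9 - 11 = -20)
U = 0
j(Z) = 5*Z**2
sqrt(U + (-2 - 1*12))*j(F(-2, g)) + 29 = sqrt(0 + (-2 - 1*12))*(5*(-20)**2) + 29 = sqrt(0 + (-2 - 12))*(5*400) + 29 = sqrt(0 - 14)*2000 + 29 = sqrt(-14)*2000 + 29 = (I*sqrt(14))*2000 + 29 = 2000*I*sqrt(14) + 29 = 29 + 2000*I*sqrt(14)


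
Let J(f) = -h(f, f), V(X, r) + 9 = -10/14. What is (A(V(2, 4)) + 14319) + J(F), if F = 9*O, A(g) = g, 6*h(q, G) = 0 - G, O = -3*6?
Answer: 99976/7 ≈ 14282.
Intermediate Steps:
O = -18
V(X, r) = -68/7 (V(X, r) = -9 - 10/14 = -9 - 10*1/14 = -9 - 5/7 = -68/7)
h(q, G) = -G/6 (h(q, G) = (0 - G)/6 = (-G)/6 = -G/6)
F = -162 (F = 9*(-18) = -162)
J(f) = f/6 (J(f) = -(-1)*f/6 = f/6)
(A(V(2, 4)) + 14319) + J(F) = (-68/7 + 14319) + (1/6)*(-162) = 100165/7 - 27 = 99976/7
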